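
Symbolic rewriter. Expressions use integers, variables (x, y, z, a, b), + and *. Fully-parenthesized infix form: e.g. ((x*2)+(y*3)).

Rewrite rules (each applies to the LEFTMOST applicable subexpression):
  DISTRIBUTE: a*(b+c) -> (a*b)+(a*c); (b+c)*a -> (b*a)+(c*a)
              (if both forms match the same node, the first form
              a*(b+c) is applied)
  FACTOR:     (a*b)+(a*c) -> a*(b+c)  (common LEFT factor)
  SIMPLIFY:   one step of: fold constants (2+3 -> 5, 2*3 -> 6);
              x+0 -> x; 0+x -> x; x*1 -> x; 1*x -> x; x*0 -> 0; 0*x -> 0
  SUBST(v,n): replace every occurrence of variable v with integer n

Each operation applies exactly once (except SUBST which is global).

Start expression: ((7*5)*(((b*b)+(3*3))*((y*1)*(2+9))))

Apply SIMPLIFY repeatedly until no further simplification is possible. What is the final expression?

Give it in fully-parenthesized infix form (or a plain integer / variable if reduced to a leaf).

Start: ((7*5)*(((b*b)+(3*3))*((y*1)*(2+9))))
Step 1: at L: (7*5) -> 35; overall: ((7*5)*(((b*b)+(3*3))*((y*1)*(2+9)))) -> (35*(((b*b)+(3*3))*((y*1)*(2+9))))
Step 2: at RLR: (3*3) -> 9; overall: (35*(((b*b)+(3*3))*((y*1)*(2+9)))) -> (35*(((b*b)+9)*((y*1)*(2+9))))
Step 3: at RRL: (y*1) -> y; overall: (35*(((b*b)+9)*((y*1)*(2+9)))) -> (35*(((b*b)+9)*(y*(2+9))))
Step 4: at RRR: (2+9) -> 11; overall: (35*(((b*b)+9)*(y*(2+9)))) -> (35*(((b*b)+9)*(y*11)))
Fixed point: (35*(((b*b)+9)*(y*11)))

Answer: (35*(((b*b)+9)*(y*11)))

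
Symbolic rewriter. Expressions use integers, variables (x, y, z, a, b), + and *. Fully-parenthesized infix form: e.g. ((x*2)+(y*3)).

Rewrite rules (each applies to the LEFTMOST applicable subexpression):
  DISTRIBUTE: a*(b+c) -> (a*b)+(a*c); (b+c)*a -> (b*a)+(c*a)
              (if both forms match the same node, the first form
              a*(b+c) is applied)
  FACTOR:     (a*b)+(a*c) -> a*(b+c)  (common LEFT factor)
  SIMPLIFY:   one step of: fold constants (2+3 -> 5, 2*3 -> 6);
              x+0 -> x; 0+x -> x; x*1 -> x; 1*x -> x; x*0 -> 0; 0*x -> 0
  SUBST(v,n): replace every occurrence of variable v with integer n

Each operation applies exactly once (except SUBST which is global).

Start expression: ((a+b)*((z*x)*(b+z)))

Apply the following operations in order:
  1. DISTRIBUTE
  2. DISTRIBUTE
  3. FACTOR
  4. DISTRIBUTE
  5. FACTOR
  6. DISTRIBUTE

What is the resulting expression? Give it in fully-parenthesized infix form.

Start: ((a+b)*((z*x)*(b+z)))
Apply DISTRIBUTE at root (target: ((a+b)*((z*x)*(b+z)))): ((a+b)*((z*x)*(b+z))) -> ((a*((z*x)*(b+z)))+(b*((z*x)*(b+z))))
Apply DISTRIBUTE at LR (target: ((z*x)*(b+z))): ((a*((z*x)*(b+z)))+(b*((z*x)*(b+z)))) -> ((a*(((z*x)*b)+((z*x)*z)))+(b*((z*x)*(b+z))))
Apply FACTOR at LR (target: (((z*x)*b)+((z*x)*z))): ((a*(((z*x)*b)+((z*x)*z)))+(b*((z*x)*(b+z)))) -> ((a*((z*x)*(b+z)))+(b*((z*x)*(b+z))))
Apply DISTRIBUTE at LR (target: ((z*x)*(b+z))): ((a*((z*x)*(b+z)))+(b*((z*x)*(b+z)))) -> ((a*(((z*x)*b)+((z*x)*z)))+(b*((z*x)*(b+z))))
Apply FACTOR at LR (target: (((z*x)*b)+((z*x)*z))): ((a*(((z*x)*b)+((z*x)*z)))+(b*((z*x)*(b+z)))) -> ((a*((z*x)*(b+z)))+(b*((z*x)*(b+z))))
Apply DISTRIBUTE at LR (target: ((z*x)*(b+z))): ((a*((z*x)*(b+z)))+(b*((z*x)*(b+z)))) -> ((a*(((z*x)*b)+((z*x)*z)))+(b*((z*x)*(b+z))))

Answer: ((a*(((z*x)*b)+((z*x)*z)))+(b*((z*x)*(b+z))))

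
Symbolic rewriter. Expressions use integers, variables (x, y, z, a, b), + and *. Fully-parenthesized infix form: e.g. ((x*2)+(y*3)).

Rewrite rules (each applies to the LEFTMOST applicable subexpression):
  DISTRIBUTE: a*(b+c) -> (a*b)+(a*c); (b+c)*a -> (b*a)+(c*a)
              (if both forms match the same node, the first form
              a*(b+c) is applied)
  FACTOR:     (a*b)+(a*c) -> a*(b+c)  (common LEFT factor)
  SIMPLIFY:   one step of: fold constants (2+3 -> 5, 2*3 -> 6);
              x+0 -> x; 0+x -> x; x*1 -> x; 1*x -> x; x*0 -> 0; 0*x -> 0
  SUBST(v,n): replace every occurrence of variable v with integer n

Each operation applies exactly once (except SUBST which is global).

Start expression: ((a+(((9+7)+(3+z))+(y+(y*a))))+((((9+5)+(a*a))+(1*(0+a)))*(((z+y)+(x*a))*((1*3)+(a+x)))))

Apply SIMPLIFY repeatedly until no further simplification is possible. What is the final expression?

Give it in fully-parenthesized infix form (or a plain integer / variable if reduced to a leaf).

Answer: ((a+((16+(3+z))+(y+(y*a))))+(((14+(a*a))+a)*(((z+y)+(x*a))*(3+(a+x)))))

Derivation:
Start: ((a+(((9+7)+(3+z))+(y+(y*a))))+((((9+5)+(a*a))+(1*(0+a)))*(((z+y)+(x*a))*((1*3)+(a+x)))))
Step 1: at LRLL: (9+7) -> 16; overall: ((a+(((9+7)+(3+z))+(y+(y*a))))+((((9+5)+(a*a))+(1*(0+a)))*(((z+y)+(x*a))*((1*3)+(a+x))))) -> ((a+((16+(3+z))+(y+(y*a))))+((((9+5)+(a*a))+(1*(0+a)))*(((z+y)+(x*a))*((1*3)+(a+x)))))
Step 2: at RLLL: (9+5) -> 14; overall: ((a+((16+(3+z))+(y+(y*a))))+((((9+5)+(a*a))+(1*(0+a)))*(((z+y)+(x*a))*((1*3)+(a+x))))) -> ((a+((16+(3+z))+(y+(y*a))))+(((14+(a*a))+(1*(0+a)))*(((z+y)+(x*a))*((1*3)+(a+x)))))
Step 3: at RLR: (1*(0+a)) -> (0+a); overall: ((a+((16+(3+z))+(y+(y*a))))+(((14+(a*a))+(1*(0+a)))*(((z+y)+(x*a))*((1*3)+(a+x))))) -> ((a+((16+(3+z))+(y+(y*a))))+(((14+(a*a))+(0+a))*(((z+y)+(x*a))*((1*3)+(a+x)))))
Step 4: at RLR: (0+a) -> a; overall: ((a+((16+(3+z))+(y+(y*a))))+(((14+(a*a))+(0+a))*(((z+y)+(x*a))*((1*3)+(a+x))))) -> ((a+((16+(3+z))+(y+(y*a))))+(((14+(a*a))+a)*(((z+y)+(x*a))*((1*3)+(a+x)))))
Step 5: at RRRL: (1*3) -> 3; overall: ((a+((16+(3+z))+(y+(y*a))))+(((14+(a*a))+a)*(((z+y)+(x*a))*((1*3)+(a+x))))) -> ((a+((16+(3+z))+(y+(y*a))))+(((14+(a*a))+a)*(((z+y)+(x*a))*(3+(a+x)))))
Fixed point: ((a+((16+(3+z))+(y+(y*a))))+(((14+(a*a))+a)*(((z+y)+(x*a))*(3+(a+x)))))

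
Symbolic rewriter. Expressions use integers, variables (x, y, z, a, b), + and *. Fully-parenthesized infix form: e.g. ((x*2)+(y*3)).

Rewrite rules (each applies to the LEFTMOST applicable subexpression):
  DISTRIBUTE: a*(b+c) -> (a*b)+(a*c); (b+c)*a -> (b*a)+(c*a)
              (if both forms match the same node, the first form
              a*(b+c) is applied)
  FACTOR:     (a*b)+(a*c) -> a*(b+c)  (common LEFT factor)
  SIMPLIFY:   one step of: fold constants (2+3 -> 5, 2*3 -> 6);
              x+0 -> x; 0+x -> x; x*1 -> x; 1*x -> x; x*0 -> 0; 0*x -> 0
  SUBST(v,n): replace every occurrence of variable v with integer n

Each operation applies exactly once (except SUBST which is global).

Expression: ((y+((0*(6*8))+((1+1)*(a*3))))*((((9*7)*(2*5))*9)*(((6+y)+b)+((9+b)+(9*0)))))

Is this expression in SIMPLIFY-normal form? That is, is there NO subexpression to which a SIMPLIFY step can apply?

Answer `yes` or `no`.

Answer: no

Derivation:
Expression: ((y+((0*(6*8))+((1+1)*(a*3))))*((((9*7)*(2*5))*9)*(((6+y)+b)+((9+b)+(9*0)))))
Scanning for simplifiable subexpressions (pre-order)...
  at root: ((y+((0*(6*8))+((1+1)*(a*3))))*((((9*7)*(2*5))*9)*(((6+y)+b)+((9+b)+(9*0))))) (not simplifiable)
  at L: (y+((0*(6*8))+((1+1)*(a*3)))) (not simplifiable)
  at LR: ((0*(6*8))+((1+1)*(a*3))) (not simplifiable)
  at LRL: (0*(6*8)) (SIMPLIFIABLE)
  at LRLR: (6*8) (SIMPLIFIABLE)
  at LRR: ((1+1)*(a*3)) (not simplifiable)
  at LRRL: (1+1) (SIMPLIFIABLE)
  at LRRR: (a*3) (not simplifiable)
  at R: ((((9*7)*(2*5))*9)*(((6+y)+b)+((9+b)+(9*0)))) (not simplifiable)
  at RL: (((9*7)*(2*5))*9) (not simplifiable)
  at RLL: ((9*7)*(2*5)) (not simplifiable)
  at RLLL: (9*7) (SIMPLIFIABLE)
  at RLLR: (2*5) (SIMPLIFIABLE)
  at RR: (((6+y)+b)+((9+b)+(9*0))) (not simplifiable)
  at RRL: ((6+y)+b) (not simplifiable)
  at RRLL: (6+y) (not simplifiable)
  at RRR: ((9+b)+(9*0)) (not simplifiable)
  at RRRL: (9+b) (not simplifiable)
  at RRRR: (9*0) (SIMPLIFIABLE)
Found simplifiable subexpr at path LRL: (0*(6*8))
One SIMPLIFY step would give: ((y+(0+((1+1)*(a*3))))*((((9*7)*(2*5))*9)*(((6+y)+b)+((9+b)+(9*0)))))
-> NOT in normal form.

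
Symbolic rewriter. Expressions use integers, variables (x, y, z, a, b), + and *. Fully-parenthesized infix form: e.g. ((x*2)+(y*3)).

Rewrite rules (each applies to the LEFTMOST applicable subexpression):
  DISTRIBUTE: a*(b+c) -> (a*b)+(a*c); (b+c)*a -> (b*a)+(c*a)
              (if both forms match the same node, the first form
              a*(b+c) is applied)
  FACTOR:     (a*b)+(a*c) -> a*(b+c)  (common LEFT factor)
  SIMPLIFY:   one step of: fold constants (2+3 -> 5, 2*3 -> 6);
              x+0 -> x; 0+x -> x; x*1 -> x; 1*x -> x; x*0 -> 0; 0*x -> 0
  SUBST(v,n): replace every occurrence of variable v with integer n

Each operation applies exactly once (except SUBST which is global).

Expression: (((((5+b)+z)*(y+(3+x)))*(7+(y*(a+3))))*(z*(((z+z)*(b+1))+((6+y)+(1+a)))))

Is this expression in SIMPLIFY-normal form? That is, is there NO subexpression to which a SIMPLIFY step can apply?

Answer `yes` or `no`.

Answer: yes

Derivation:
Expression: (((((5+b)+z)*(y+(3+x)))*(7+(y*(a+3))))*(z*(((z+z)*(b+1))+((6+y)+(1+a)))))
Scanning for simplifiable subexpressions (pre-order)...
  at root: (((((5+b)+z)*(y+(3+x)))*(7+(y*(a+3))))*(z*(((z+z)*(b+1))+((6+y)+(1+a))))) (not simplifiable)
  at L: ((((5+b)+z)*(y+(3+x)))*(7+(y*(a+3)))) (not simplifiable)
  at LL: (((5+b)+z)*(y+(3+x))) (not simplifiable)
  at LLL: ((5+b)+z) (not simplifiable)
  at LLLL: (5+b) (not simplifiable)
  at LLR: (y+(3+x)) (not simplifiable)
  at LLRR: (3+x) (not simplifiable)
  at LR: (7+(y*(a+3))) (not simplifiable)
  at LRR: (y*(a+3)) (not simplifiable)
  at LRRR: (a+3) (not simplifiable)
  at R: (z*(((z+z)*(b+1))+((6+y)+(1+a)))) (not simplifiable)
  at RR: (((z+z)*(b+1))+((6+y)+(1+a))) (not simplifiable)
  at RRL: ((z+z)*(b+1)) (not simplifiable)
  at RRLL: (z+z) (not simplifiable)
  at RRLR: (b+1) (not simplifiable)
  at RRR: ((6+y)+(1+a)) (not simplifiable)
  at RRRL: (6+y) (not simplifiable)
  at RRRR: (1+a) (not simplifiable)
Result: no simplifiable subexpression found -> normal form.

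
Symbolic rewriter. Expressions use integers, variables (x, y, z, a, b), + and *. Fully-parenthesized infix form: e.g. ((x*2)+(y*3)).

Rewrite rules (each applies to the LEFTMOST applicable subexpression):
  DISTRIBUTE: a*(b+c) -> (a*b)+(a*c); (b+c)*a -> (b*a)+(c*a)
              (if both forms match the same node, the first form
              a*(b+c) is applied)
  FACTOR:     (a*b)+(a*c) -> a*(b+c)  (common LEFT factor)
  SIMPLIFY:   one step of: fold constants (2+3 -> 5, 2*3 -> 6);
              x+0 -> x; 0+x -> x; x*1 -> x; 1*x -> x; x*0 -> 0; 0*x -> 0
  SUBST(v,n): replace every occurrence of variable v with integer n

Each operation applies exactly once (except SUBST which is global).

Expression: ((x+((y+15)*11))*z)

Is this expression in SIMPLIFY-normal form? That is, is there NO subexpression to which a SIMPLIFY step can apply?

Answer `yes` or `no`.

Expression: ((x+((y+15)*11))*z)
Scanning for simplifiable subexpressions (pre-order)...
  at root: ((x+((y+15)*11))*z) (not simplifiable)
  at L: (x+((y+15)*11)) (not simplifiable)
  at LR: ((y+15)*11) (not simplifiable)
  at LRL: (y+15) (not simplifiable)
Result: no simplifiable subexpression found -> normal form.

Answer: yes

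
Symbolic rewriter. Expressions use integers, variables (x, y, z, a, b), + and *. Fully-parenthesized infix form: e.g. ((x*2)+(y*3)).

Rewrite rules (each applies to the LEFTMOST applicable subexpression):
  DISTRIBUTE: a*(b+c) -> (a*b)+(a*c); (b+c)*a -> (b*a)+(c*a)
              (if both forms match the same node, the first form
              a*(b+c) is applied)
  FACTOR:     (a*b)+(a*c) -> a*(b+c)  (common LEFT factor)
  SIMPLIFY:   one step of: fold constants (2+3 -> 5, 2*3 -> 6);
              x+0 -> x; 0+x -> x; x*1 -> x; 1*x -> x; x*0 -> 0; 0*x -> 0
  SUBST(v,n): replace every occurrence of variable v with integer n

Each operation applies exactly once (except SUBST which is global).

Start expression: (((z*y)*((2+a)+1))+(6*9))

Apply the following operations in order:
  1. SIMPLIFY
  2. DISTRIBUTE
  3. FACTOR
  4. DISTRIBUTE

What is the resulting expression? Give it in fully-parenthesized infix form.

Answer: ((((z*y)*(2+a))+((z*y)*1))+54)

Derivation:
Start: (((z*y)*((2+a)+1))+(6*9))
Apply SIMPLIFY at R (target: (6*9)): (((z*y)*((2+a)+1))+(6*9)) -> (((z*y)*((2+a)+1))+54)
Apply DISTRIBUTE at L (target: ((z*y)*((2+a)+1))): (((z*y)*((2+a)+1))+54) -> ((((z*y)*(2+a))+((z*y)*1))+54)
Apply FACTOR at L (target: (((z*y)*(2+a))+((z*y)*1))): ((((z*y)*(2+a))+((z*y)*1))+54) -> (((z*y)*((2+a)+1))+54)
Apply DISTRIBUTE at L (target: ((z*y)*((2+a)+1))): (((z*y)*((2+a)+1))+54) -> ((((z*y)*(2+a))+((z*y)*1))+54)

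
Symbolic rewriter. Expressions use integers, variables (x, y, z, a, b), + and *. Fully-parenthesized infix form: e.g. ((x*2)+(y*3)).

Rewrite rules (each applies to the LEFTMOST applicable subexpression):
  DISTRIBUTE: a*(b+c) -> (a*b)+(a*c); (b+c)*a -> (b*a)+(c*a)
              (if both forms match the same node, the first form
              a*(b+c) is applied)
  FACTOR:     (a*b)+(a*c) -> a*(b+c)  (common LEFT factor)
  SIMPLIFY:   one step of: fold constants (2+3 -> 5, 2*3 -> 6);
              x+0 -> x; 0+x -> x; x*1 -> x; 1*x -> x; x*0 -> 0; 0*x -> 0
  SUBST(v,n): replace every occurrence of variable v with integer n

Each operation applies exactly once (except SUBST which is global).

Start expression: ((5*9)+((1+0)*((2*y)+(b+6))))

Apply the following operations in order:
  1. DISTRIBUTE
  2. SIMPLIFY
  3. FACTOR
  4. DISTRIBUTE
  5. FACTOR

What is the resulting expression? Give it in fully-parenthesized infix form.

Answer: (45+((1+0)*((2*y)+(b+6))))

Derivation:
Start: ((5*9)+((1+0)*((2*y)+(b+6))))
Apply DISTRIBUTE at R (target: ((1+0)*((2*y)+(b+6)))): ((5*9)+((1+0)*((2*y)+(b+6)))) -> ((5*9)+(((1+0)*(2*y))+((1+0)*(b+6))))
Apply SIMPLIFY at L (target: (5*9)): ((5*9)+(((1+0)*(2*y))+((1+0)*(b+6)))) -> (45+(((1+0)*(2*y))+((1+0)*(b+6))))
Apply FACTOR at R (target: (((1+0)*(2*y))+((1+0)*(b+6)))): (45+(((1+0)*(2*y))+((1+0)*(b+6)))) -> (45+((1+0)*((2*y)+(b+6))))
Apply DISTRIBUTE at R (target: ((1+0)*((2*y)+(b+6)))): (45+((1+0)*((2*y)+(b+6)))) -> (45+(((1+0)*(2*y))+((1+0)*(b+6))))
Apply FACTOR at R (target: (((1+0)*(2*y))+((1+0)*(b+6)))): (45+(((1+0)*(2*y))+((1+0)*(b+6)))) -> (45+((1+0)*((2*y)+(b+6))))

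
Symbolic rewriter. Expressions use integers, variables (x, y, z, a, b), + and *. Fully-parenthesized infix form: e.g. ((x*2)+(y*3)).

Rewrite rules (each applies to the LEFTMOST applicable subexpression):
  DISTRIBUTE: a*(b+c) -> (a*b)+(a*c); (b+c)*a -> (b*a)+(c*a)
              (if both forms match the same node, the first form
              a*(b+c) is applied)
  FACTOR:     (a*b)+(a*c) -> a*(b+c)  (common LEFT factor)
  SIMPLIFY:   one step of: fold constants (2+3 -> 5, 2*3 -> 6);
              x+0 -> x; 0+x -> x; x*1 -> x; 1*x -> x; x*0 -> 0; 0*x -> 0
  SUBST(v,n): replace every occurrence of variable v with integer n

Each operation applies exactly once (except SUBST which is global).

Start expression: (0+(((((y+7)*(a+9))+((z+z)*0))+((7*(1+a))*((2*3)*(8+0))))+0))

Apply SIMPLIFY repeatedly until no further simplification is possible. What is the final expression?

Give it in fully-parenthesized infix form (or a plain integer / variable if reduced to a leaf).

Start: (0+(((((y+7)*(a+9))+((z+z)*0))+((7*(1+a))*((2*3)*(8+0))))+0))
Step 1: at root: (0+(((((y+7)*(a+9))+((z+z)*0))+((7*(1+a))*((2*3)*(8+0))))+0)) -> (((((y+7)*(a+9))+((z+z)*0))+((7*(1+a))*((2*3)*(8+0))))+0); overall: (0+(((((y+7)*(a+9))+((z+z)*0))+((7*(1+a))*((2*3)*(8+0))))+0)) -> (((((y+7)*(a+9))+((z+z)*0))+((7*(1+a))*((2*3)*(8+0))))+0)
Step 2: at root: (((((y+7)*(a+9))+((z+z)*0))+((7*(1+a))*((2*3)*(8+0))))+0) -> ((((y+7)*(a+9))+((z+z)*0))+((7*(1+a))*((2*3)*(8+0)))); overall: (((((y+7)*(a+9))+((z+z)*0))+((7*(1+a))*((2*3)*(8+0))))+0) -> ((((y+7)*(a+9))+((z+z)*0))+((7*(1+a))*((2*3)*(8+0))))
Step 3: at LR: ((z+z)*0) -> 0; overall: ((((y+7)*(a+9))+((z+z)*0))+((7*(1+a))*((2*3)*(8+0)))) -> ((((y+7)*(a+9))+0)+((7*(1+a))*((2*3)*(8+0))))
Step 4: at L: (((y+7)*(a+9))+0) -> ((y+7)*(a+9)); overall: ((((y+7)*(a+9))+0)+((7*(1+a))*((2*3)*(8+0)))) -> (((y+7)*(a+9))+((7*(1+a))*((2*3)*(8+0))))
Step 5: at RRL: (2*3) -> 6; overall: (((y+7)*(a+9))+((7*(1+a))*((2*3)*(8+0)))) -> (((y+7)*(a+9))+((7*(1+a))*(6*(8+0))))
Step 6: at RRR: (8+0) -> 8; overall: (((y+7)*(a+9))+((7*(1+a))*(6*(8+0)))) -> (((y+7)*(a+9))+((7*(1+a))*(6*8)))
Step 7: at RR: (6*8) -> 48; overall: (((y+7)*(a+9))+((7*(1+a))*(6*8))) -> (((y+7)*(a+9))+((7*(1+a))*48))
Fixed point: (((y+7)*(a+9))+((7*(1+a))*48))

Answer: (((y+7)*(a+9))+((7*(1+a))*48))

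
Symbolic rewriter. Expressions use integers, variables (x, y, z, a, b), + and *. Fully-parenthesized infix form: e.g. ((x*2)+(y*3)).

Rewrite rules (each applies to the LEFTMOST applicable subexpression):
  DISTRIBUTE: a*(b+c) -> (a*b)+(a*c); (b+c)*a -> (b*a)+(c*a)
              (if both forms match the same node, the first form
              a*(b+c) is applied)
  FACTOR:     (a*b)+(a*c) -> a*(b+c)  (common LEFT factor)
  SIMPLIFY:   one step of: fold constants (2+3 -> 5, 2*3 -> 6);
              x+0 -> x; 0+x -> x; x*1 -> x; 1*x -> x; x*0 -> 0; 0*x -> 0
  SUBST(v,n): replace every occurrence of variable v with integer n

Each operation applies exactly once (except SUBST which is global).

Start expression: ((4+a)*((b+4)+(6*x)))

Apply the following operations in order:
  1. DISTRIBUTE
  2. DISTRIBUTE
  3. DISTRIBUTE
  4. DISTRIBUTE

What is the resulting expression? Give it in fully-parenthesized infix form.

Start: ((4+a)*((b+4)+(6*x)))
Apply DISTRIBUTE at root (target: ((4+a)*((b+4)+(6*x)))): ((4+a)*((b+4)+(6*x))) -> (((4+a)*(b+4))+((4+a)*(6*x)))
Apply DISTRIBUTE at L (target: ((4+a)*(b+4))): (((4+a)*(b+4))+((4+a)*(6*x))) -> ((((4+a)*b)+((4+a)*4))+((4+a)*(6*x)))
Apply DISTRIBUTE at LL (target: ((4+a)*b)): ((((4+a)*b)+((4+a)*4))+((4+a)*(6*x))) -> ((((4*b)+(a*b))+((4+a)*4))+((4+a)*(6*x)))
Apply DISTRIBUTE at LR (target: ((4+a)*4)): ((((4*b)+(a*b))+((4+a)*4))+((4+a)*(6*x))) -> ((((4*b)+(a*b))+((4*4)+(a*4)))+((4+a)*(6*x)))

Answer: ((((4*b)+(a*b))+((4*4)+(a*4)))+((4+a)*(6*x)))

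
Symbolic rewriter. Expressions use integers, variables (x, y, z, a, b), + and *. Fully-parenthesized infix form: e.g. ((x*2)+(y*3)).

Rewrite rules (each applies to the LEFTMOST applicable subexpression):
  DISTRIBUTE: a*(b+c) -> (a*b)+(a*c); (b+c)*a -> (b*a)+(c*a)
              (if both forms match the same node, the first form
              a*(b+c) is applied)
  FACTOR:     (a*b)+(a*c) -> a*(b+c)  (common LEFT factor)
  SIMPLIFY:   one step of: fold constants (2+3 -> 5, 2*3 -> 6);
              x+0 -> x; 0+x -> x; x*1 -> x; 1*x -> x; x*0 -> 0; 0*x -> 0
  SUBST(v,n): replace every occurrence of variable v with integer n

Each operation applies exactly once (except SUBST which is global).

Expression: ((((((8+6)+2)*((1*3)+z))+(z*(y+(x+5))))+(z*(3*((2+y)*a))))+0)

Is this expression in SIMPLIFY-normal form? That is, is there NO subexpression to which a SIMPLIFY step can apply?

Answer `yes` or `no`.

Expression: ((((((8+6)+2)*((1*3)+z))+(z*(y+(x+5))))+(z*(3*((2+y)*a))))+0)
Scanning for simplifiable subexpressions (pre-order)...
  at root: ((((((8+6)+2)*((1*3)+z))+(z*(y+(x+5))))+(z*(3*((2+y)*a))))+0) (SIMPLIFIABLE)
  at L: (((((8+6)+2)*((1*3)+z))+(z*(y+(x+5))))+(z*(3*((2+y)*a)))) (not simplifiable)
  at LL: ((((8+6)+2)*((1*3)+z))+(z*(y+(x+5)))) (not simplifiable)
  at LLL: (((8+6)+2)*((1*3)+z)) (not simplifiable)
  at LLLL: ((8+6)+2) (not simplifiable)
  at LLLLL: (8+6) (SIMPLIFIABLE)
  at LLLR: ((1*3)+z) (not simplifiable)
  at LLLRL: (1*3) (SIMPLIFIABLE)
  at LLR: (z*(y+(x+5))) (not simplifiable)
  at LLRR: (y+(x+5)) (not simplifiable)
  at LLRRR: (x+5) (not simplifiable)
  at LR: (z*(3*((2+y)*a))) (not simplifiable)
  at LRR: (3*((2+y)*a)) (not simplifiable)
  at LRRR: ((2+y)*a) (not simplifiable)
  at LRRRL: (2+y) (not simplifiable)
Found simplifiable subexpr at path root: ((((((8+6)+2)*((1*3)+z))+(z*(y+(x+5))))+(z*(3*((2+y)*a))))+0)
One SIMPLIFY step would give: (((((8+6)+2)*((1*3)+z))+(z*(y+(x+5))))+(z*(3*((2+y)*a))))
-> NOT in normal form.

Answer: no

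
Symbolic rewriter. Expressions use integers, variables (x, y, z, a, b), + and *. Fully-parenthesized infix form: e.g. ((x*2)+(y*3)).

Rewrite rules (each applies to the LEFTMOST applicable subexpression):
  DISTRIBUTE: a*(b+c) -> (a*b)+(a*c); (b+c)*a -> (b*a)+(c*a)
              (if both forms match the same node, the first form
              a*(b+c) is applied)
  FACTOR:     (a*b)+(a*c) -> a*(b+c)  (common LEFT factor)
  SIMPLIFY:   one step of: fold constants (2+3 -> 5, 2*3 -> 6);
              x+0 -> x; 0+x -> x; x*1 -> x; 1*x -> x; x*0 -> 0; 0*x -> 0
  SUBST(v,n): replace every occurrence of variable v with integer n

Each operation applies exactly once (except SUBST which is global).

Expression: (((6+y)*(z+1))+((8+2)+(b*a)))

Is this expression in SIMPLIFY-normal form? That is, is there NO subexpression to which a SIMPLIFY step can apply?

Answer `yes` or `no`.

Answer: no

Derivation:
Expression: (((6+y)*(z+1))+((8+2)+(b*a)))
Scanning for simplifiable subexpressions (pre-order)...
  at root: (((6+y)*(z+1))+((8+2)+(b*a))) (not simplifiable)
  at L: ((6+y)*(z+1)) (not simplifiable)
  at LL: (6+y) (not simplifiable)
  at LR: (z+1) (not simplifiable)
  at R: ((8+2)+(b*a)) (not simplifiable)
  at RL: (8+2) (SIMPLIFIABLE)
  at RR: (b*a) (not simplifiable)
Found simplifiable subexpr at path RL: (8+2)
One SIMPLIFY step would give: (((6+y)*(z+1))+(10+(b*a)))
-> NOT in normal form.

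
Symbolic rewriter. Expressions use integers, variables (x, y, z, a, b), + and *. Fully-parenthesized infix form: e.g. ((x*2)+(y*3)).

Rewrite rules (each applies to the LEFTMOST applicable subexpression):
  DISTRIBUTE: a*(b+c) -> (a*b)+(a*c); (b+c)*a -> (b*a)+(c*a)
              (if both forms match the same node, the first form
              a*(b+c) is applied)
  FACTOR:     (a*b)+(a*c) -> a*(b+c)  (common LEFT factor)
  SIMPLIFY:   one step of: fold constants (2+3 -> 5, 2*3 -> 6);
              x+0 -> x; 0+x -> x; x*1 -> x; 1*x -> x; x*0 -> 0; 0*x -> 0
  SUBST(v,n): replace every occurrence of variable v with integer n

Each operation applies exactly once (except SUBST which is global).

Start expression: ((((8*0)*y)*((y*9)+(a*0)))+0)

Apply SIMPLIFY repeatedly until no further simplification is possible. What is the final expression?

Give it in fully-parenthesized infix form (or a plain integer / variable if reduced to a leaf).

Start: ((((8*0)*y)*((y*9)+(a*0)))+0)
Step 1: at root: ((((8*0)*y)*((y*9)+(a*0)))+0) -> (((8*0)*y)*((y*9)+(a*0))); overall: ((((8*0)*y)*((y*9)+(a*0)))+0) -> (((8*0)*y)*((y*9)+(a*0)))
Step 2: at LL: (8*0) -> 0; overall: (((8*0)*y)*((y*9)+(a*0))) -> ((0*y)*((y*9)+(a*0)))
Step 3: at L: (0*y) -> 0; overall: ((0*y)*((y*9)+(a*0))) -> (0*((y*9)+(a*0)))
Step 4: at root: (0*((y*9)+(a*0))) -> 0; overall: (0*((y*9)+(a*0))) -> 0
Fixed point: 0

Answer: 0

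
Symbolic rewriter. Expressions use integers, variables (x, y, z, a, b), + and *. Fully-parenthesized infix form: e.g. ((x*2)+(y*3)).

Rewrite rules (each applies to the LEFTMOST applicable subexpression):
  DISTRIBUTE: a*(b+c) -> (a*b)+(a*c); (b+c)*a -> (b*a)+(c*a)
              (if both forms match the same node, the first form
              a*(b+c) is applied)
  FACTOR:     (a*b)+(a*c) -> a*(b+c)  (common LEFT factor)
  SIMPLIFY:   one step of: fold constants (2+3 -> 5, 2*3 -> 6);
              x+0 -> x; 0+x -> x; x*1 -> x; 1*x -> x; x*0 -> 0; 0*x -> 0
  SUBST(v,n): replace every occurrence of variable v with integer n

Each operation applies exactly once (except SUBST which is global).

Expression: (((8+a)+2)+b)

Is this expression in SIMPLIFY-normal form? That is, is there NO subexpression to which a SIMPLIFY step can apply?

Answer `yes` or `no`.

Expression: (((8+a)+2)+b)
Scanning for simplifiable subexpressions (pre-order)...
  at root: (((8+a)+2)+b) (not simplifiable)
  at L: ((8+a)+2) (not simplifiable)
  at LL: (8+a) (not simplifiable)
Result: no simplifiable subexpression found -> normal form.

Answer: yes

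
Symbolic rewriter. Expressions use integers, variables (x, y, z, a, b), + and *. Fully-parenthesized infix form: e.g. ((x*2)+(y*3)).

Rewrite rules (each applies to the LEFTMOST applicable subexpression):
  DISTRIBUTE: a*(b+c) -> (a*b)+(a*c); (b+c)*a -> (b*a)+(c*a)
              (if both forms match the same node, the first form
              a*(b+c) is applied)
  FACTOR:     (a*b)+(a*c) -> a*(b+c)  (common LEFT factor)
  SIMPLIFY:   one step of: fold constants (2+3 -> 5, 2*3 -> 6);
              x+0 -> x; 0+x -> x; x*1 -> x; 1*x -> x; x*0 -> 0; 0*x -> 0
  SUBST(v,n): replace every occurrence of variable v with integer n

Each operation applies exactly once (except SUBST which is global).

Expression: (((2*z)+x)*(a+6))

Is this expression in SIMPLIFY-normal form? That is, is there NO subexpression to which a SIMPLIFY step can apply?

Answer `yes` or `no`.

Expression: (((2*z)+x)*(a+6))
Scanning for simplifiable subexpressions (pre-order)...
  at root: (((2*z)+x)*(a+6)) (not simplifiable)
  at L: ((2*z)+x) (not simplifiable)
  at LL: (2*z) (not simplifiable)
  at R: (a+6) (not simplifiable)
Result: no simplifiable subexpression found -> normal form.

Answer: yes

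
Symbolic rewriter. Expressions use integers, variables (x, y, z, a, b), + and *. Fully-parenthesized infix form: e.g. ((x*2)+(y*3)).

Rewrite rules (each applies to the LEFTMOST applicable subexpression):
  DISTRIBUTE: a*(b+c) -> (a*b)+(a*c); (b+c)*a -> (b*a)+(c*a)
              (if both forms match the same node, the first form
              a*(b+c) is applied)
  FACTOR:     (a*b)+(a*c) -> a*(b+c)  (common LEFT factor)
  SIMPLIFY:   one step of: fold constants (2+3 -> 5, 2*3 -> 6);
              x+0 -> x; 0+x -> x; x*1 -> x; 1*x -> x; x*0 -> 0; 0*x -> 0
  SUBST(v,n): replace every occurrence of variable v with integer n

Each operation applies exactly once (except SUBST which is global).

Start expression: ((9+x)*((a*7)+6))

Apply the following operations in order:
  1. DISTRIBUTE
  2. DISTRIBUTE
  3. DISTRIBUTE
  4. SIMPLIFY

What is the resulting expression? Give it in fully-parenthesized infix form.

Start: ((9+x)*((a*7)+6))
Apply DISTRIBUTE at root (target: ((9+x)*((a*7)+6))): ((9+x)*((a*7)+6)) -> (((9+x)*(a*7))+((9+x)*6))
Apply DISTRIBUTE at L (target: ((9+x)*(a*7))): (((9+x)*(a*7))+((9+x)*6)) -> (((9*(a*7))+(x*(a*7)))+((9+x)*6))
Apply DISTRIBUTE at R (target: ((9+x)*6)): (((9*(a*7))+(x*(a*7)))+((9+x)*6)) -> (((9*(a*7))+(x*(a*7)))+((9*6)+(x*6)))
Apply SIMPLIFY at RL (target: (9*6)): (((9*(a*7))+(x*(a*7)))+((9*6)+(x*6))) -> (((9*(a*7))+(x*(a*7)))+(54+(x*6)))

Answer: (((9*(a*7))+(x*(a*7)))+(54+(x*6)))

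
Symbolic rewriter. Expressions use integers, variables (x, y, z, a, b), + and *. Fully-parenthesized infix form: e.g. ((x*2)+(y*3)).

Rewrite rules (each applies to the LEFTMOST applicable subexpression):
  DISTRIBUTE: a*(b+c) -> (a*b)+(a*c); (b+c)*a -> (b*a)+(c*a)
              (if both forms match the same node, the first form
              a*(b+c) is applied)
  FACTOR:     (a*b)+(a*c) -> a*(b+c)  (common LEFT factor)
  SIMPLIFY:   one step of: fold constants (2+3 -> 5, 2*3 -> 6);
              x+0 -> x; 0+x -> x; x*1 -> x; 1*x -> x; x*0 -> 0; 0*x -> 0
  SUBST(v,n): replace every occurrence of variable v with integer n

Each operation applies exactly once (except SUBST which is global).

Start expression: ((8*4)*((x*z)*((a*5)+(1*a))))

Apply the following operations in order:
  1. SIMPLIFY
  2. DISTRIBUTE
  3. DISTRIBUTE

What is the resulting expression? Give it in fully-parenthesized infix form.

Start: ((8*4)*((x*z)*((a*5)+(1*a))))
Apply SIMPLIFY at L (target: (8*4)): ((8*4)*((x*z)*((a*5)+(1*a)))) -> (32*((x*z)*((a*5)+(1*a))))
Apply DISTRIBUTE at R (target: ((x*z)*((a*5)+(1*a)))): (32*((x*z)*((a*5)+(1*a)))) -> (32*(((x*z)*(a*5))+((x*z)*(1*a))))
Apply DISTRIBUTE at root (target: (32*(((x*z)*(a*5))+((x*z)*(1*a))))): (32*(((x*z)*(a*5))+((x*z)*(1*a)))) -> ((32*((x*z)*(a*5)))+(32*((x*z)*(1*a))))

Answer: ((32*((x*z)*(a*5)))+(32*((x*z)*(1*a))))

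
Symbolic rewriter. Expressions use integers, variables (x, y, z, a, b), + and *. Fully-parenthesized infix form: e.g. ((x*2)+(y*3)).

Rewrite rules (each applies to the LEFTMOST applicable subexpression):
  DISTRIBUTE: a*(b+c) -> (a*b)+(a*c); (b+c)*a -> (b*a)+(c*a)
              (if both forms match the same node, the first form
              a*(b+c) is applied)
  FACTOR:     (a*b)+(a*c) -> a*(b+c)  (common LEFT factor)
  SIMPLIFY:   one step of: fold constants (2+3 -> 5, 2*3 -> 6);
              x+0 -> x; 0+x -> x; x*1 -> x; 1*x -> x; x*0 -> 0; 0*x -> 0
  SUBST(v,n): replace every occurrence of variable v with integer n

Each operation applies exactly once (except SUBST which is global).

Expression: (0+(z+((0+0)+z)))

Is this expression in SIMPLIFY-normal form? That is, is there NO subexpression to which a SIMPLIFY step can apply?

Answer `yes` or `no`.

Answer: no

Derivation:
Expression: (0+(z+((0+0)+z)))
Scanning for simplifiable subexpressions (pre-order)...
  at root: (0+(z+((0+0)+z))) (SIMPLIFIABLE)
  at R: (z+((0+0)+z)) (not simplifiable)
  at RR: ((0+0)+z) (not simplifiable)
  at RRL: (0+0) (SIMPLIFIABLE)
Found simplifiable subexpr at path root: (0+(z+((0+0)+z)))
One SIMPLIFY step would give: (z+((0+0)+z))
-> NOT in normal form.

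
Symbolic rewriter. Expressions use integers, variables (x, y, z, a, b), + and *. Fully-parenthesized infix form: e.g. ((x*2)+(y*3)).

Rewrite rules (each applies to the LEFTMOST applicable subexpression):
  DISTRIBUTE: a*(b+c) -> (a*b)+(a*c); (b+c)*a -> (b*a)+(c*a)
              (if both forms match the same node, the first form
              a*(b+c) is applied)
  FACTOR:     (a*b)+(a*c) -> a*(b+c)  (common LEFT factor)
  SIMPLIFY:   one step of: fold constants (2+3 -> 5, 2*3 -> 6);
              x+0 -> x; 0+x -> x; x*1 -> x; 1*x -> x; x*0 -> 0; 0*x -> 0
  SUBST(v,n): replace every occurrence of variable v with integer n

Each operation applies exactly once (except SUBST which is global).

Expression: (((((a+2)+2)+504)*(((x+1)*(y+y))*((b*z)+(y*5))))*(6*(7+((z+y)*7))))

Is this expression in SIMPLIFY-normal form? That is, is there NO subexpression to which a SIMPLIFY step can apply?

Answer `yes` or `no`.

Expression: (((((a+2)+2)+504)*(((x+1)*(y+y))*((b*z)+(y*5))))*(6*(7+((z+y)*7))))
Scanning for simplifiable subexpressions (pre-order)...
  at root: (((((a+2)+2)+504)*(((x+1)*(y+y))*((b*z)+(y*5))))*(6*(7+((z+y)*7)))) (not simplifiable)
  at L: ((((a+2)+2)+504)*(((x+1)*(y+y))*((b*z)+(y*5)))) (not simplifiable)
  at LL: (((a+2)+2)+504) (not simplifiable)
  at LLL: ((a+2)+2) (not simplifiable)
  at LLLL: (a+2) (not simplifiable)
  at LR: (((x+1)*(y+y))*((b*z)+(y*5))) (not simplifiable)
  at LRL: ((x+1)*(y+y)) (not simplifiable)
  at LRLL: (x+1) (not simplifiable)
  at LRLR: (y+y) (not simplifiable)
  at LRR: ((b*z)+(y*5)) (not simplifiable)
  at LRRL: (b*z) (not simplifiable)
  at LRRR: (y*5) (not simplifiable)
  at R: (6*(7+((z+y)*7))) (not simplifiable)
  at RR: (7+((z+y)*7)) (not simplifiable)
  at RRR: ((z+y)*7) (not simplifiable)
  at RRRL: (z+y) (not simplifiable)
Result: no simplifiable subexpression found -> normal form.

Answer: yes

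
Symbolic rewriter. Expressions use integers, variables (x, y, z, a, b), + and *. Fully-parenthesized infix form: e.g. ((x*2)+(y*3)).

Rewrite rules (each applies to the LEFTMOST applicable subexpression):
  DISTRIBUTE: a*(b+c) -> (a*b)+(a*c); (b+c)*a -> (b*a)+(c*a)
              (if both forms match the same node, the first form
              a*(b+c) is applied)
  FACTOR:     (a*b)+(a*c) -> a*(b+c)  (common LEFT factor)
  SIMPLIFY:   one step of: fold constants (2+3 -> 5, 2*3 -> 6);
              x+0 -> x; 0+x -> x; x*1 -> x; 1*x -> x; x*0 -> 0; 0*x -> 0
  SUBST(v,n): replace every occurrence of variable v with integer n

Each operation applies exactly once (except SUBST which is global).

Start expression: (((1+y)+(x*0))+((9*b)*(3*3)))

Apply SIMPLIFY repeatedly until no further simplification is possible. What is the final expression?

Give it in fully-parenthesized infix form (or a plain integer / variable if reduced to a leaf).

Start: (((1+y)+(x*0))+((9*b)*(3*3)))
Step 1: at LR: (x*0) -> 0; overall: (((1+y)+(x*0))+((9*b)*(3*3))) -> (((1+y)+0)+((9*b)*(3*3)))
Step 2: at L: ((1+y)+0) -> (1+y); overall: (((1+y)+0)+((9*b)*(3*3))) -> ((1+y)+((9*b)*(3*3)))
Step 3: at RR: (3*3) -> 9; overall: ((1+y)+((9*b)*(3*3))) -> ((1+y)+((9*b)*9))
Fixed point: ((1+y)+((9*b)*9))

Answer: ((1+y)+((9*b)*9))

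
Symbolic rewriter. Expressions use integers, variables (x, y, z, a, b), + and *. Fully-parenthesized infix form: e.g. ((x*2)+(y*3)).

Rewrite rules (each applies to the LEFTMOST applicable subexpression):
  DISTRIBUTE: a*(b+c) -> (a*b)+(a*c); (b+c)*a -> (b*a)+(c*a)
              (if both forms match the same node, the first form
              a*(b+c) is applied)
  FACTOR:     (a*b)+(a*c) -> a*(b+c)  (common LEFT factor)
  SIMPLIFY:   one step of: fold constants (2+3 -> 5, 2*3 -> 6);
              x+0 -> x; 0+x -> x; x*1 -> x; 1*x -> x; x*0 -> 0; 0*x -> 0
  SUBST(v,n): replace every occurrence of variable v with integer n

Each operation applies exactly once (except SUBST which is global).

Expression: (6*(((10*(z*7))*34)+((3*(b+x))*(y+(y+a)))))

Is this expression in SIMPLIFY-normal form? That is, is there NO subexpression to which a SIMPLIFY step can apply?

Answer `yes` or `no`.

Answer: yes

Derivation:
Expression: (6*(((10*(z*7))*34)+((3*(b+x))*(y+(y+a)))))
Scanning for simplifiable subexpressions (pre-order)...
  at root: (6*(((10*(z*7))*34)+((3*(b+x))*(y+(y+a))))) (not simplifiable)
  at R: (((10*(z*7))*34)+((3*(b+x))*(y+(y+a)))) (not simplifiable)
  at RL: ((10*(z*7))*34) (not simplifiable)
  at RLL: (10*(z*7)) (not simplifiable)
  at RLLR: (z*7) (not simplifiable)
  at RR: ((3*(b+x))*(y+(y+a))) (not simplifiable)
  at RRL: (3*(b+x)) (not simplifiable)
  at RRLR: (b+x) (not simplifiable)
  at RRR: (y+(y+a)) (not simplifiable)
  at RRRR: (y+a) (not simplifiable)
Result: no simplifiable subexpression found -> normal form.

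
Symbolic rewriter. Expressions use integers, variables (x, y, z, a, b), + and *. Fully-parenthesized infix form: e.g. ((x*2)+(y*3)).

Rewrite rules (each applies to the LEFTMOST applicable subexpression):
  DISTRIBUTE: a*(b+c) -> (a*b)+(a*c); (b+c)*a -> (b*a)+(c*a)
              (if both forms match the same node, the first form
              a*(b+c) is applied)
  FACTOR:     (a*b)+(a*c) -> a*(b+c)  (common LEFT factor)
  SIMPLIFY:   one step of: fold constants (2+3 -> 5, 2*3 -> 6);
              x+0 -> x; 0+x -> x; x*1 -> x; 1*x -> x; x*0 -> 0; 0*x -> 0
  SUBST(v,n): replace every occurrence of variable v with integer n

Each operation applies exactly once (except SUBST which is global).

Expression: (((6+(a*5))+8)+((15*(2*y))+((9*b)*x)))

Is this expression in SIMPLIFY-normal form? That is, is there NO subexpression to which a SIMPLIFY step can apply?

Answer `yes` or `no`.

Answer: yes

Derivation:
Expression: (((6+(a*5))+8)+((15*(2*y))+((9*b)*x)))
Scanning for simplifiable subexpressions (pre-order)...
  at root: (((6+(a*5))+8)+((15*(2*y))+((9*b)*x))) (not simplifiable)
  at L: ((6+(a*5))+8) (not simplifiable)
  at LL: (6+(a*5)) (not simplifiable)
  at LLR: (a*5) (not simplifiable)
  at R: ((15*(2*y))+((9*b)*x)) (not simplifiable)
  at RL: (15*(2*y)) (not simplifiable)
  at RLR: (2*y) (not simplifiable)
  at RR: ((9*b)*x) (not simplifiable)
  at RRL: (9*b) (not simplifiable)
Result: no simplifiable subexpression found -> normal form.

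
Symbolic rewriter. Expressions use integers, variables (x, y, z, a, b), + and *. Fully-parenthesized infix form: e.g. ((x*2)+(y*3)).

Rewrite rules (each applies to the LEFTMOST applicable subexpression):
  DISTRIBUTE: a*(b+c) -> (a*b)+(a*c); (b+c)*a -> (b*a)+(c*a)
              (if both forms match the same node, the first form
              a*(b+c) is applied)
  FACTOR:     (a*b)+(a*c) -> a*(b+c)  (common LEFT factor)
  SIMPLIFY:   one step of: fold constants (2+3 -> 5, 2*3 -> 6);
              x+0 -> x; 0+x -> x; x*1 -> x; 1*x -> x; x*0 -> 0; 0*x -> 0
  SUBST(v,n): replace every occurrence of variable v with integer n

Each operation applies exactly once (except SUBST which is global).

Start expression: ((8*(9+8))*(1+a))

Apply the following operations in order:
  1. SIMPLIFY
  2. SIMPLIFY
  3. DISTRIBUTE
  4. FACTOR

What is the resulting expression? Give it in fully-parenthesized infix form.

Answer: (136*(1+a))

Derivation:
Start: ((8*(9+8))*(1+a))
Apply SIMPLIFY at LR (target: (9+8)): ((8*(9+8))*(1+a)) -> ((8*17)*(1+a))
Apply SIMPLIFY at L (target: (8*17)): ((8*17)*(1+a)) -> (136*(1+a))
Apply DISTRIBUTE at root (target: (136*(1+a))): (136*(1+a)) -> ((136*1)+(136*a))
Apply FACTOR at root (target: ((136*1)+(136*a))): ((136*1)+(136*a)) -> (136*(1+a))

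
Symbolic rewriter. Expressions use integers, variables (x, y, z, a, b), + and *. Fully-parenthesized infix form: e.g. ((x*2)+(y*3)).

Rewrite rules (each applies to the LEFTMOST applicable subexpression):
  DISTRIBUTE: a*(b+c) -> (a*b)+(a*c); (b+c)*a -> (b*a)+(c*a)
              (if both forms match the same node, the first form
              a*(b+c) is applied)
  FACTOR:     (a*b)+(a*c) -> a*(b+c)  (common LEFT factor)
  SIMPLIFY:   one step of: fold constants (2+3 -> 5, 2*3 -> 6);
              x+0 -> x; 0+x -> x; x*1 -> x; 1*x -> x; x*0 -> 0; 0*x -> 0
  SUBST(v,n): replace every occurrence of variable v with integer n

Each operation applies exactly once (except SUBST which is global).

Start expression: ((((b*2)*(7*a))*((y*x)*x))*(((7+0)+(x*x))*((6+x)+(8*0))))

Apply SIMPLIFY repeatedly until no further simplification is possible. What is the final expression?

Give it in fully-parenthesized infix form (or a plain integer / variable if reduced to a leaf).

Answer: ((((b*2)*(7*a))*((y*x)*x))*((7+(x*x))*(6+x)))

Derivation:
Start: ((((b*2)*(7*a))*((y*x)*x))*(((7+0)+(x*x))*((6+x)+(8*0))))
Step 1: at RLL: (7+0) -> 7; overall: ((((b*2)*(7*a))*((y*x)*x))*(((7+0)+(x*x))*((6+x)+(8*0)))) -> ((((b*2)*(7*a))*((y*x)*x))*((7+(x*x))*((6+x)+(8*0))))
Step 2: at RRR: (8*0) -> 0; overall: ((((b*2)*(7*a))*((y*x)*x))*((7+(x*x))*((6+x)+(8*0)))) -> ((((b*2)*(7*a))*((y*x)*x))*((7+(x*x))*((6+x)+0)))
Step 3: at RR: ((6+x)+0) -> (6+x); overall: ((((b*2)*(7*a))*((y*x)*x))*((7+(x*x))*((6+x)+0))) -> ((((b*2)*(7*a))*((y*x)*x))*((7+(x*x))*(6+x)))
Fixed point: ((((b*2)*(7*a))*((y*x)*x))*((7+(x*x))*(6+x)))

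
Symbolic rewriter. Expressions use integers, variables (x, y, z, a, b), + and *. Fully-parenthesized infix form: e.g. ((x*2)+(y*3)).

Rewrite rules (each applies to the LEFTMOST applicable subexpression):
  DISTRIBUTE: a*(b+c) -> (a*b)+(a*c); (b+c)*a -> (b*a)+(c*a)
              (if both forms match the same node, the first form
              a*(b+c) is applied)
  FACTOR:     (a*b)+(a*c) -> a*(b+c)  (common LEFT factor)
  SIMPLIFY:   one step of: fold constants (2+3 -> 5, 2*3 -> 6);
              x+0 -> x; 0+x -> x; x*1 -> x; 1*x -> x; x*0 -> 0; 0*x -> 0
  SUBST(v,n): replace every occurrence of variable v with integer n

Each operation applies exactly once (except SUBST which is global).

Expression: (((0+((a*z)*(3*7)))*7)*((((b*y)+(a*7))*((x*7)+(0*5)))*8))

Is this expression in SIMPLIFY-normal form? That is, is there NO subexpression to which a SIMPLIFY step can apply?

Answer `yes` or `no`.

Answer: no

Derivation:
Expression: (((0+((a*z)*(3*7)))*7)*((((b*y)+(a*7))*((x*7)+(0*5)))*8))
Scanning for simplifiable subexpressions (pre-order)...
  at root: (((0+((a*z)*(3*7)))*7)*((((b*y)+(a*7))*((x*7)+(0*5)))*8)) (not simplifiable)
  at L: ((0+((a*z)*(3*7)))*7) (not simplifiable)
  at LL: (0+((a*z)*(3*7))) (SIMPLIFIABLE)
  at LLR: ((a*z)*(3*7)) (not simplifiable)
  at LLRL: (a*z) (not simplifiable)
  at LLRR: (3*7) (SIMPLIFIABLE)
  at R: ((((b*y)+(a*7))*((x*7)+(0*5)))*8) (not simplifiable)
  at RL: (((b*y)+(a*7))*((x*7)+(0*5))) (not simplifiable)
  at RLL: ((b*y)+(a*7)) (not simplifiable)
  at RLLL: (b*y) (not simplifiable)
  at RLLR: (a*7) (not simplifiable)
  at RLR: ((x*7)+(0*5)) (not simplifiable)
  at RLRL: (x*7) (not simplifiable)
  at RLRR: (0*5) (SIMPLIFIABLE)
Found simplifiable subexpr at path LL: (0+((a*z)*(3*7)))
One SIMPLIFY step would give: ((((a*z)*(3*7))*7)*((((b*y)+(a*7))*((x*7)+(0*5)))*8))
-> NOT in normal form.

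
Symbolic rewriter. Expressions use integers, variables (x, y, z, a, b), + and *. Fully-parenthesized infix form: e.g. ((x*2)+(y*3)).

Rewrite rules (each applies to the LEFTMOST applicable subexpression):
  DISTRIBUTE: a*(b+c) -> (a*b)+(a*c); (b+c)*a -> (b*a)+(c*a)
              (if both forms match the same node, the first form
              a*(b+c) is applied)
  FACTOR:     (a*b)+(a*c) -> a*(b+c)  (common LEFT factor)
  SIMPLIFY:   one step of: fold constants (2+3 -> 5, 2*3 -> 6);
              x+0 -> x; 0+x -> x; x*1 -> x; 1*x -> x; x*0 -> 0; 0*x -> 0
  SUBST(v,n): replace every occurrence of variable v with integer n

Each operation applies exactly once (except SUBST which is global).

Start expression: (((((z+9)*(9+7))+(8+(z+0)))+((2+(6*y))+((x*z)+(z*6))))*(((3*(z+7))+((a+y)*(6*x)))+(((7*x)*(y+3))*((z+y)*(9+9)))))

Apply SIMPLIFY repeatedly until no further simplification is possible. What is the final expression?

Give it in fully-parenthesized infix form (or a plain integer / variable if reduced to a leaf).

Start: (((((z+9)*(9+7))+(8+(z+0)))+((2+(6*y))+((x*z)+(z*6))))*(((3*(z+7))+((a+y)*(6*x)))+(((7*x)*(y+3))*((z+y)*(9+9)))))
Step 1: at LLLR: (9+7) -> 16; overall: (((((z+9)*(9+7))+(8+(z+0)))+((2+(6*y))+((x*z)+(z*6))))*(((3*(z+7))+((a+y)*(6*x)))+(((7*x)*(y+3))*((z+y)*(9+9))))) -> (((((z+9)*16)+(8+(z+0)))+((2+(6*y))+((x*z)+(z*6))))*(((3*(z+7))+((a+y)*(6*x)))+(((7*x)*(y+3))*((z+y)*(9+9)))))
Step 2: at LLRR: (z+0) -> z; overall: (((((z+9)*16)+(8+(z+0)))+((2+(6*y))+((x*z)+(z*6))))*(((3*(z+7))+((a+y)*(6*x)))+(((7*x)*(y+3))*((z+y)*(9+9))))) -> (((((z+9)*16)+(8+z))+((2+(6*y))+((x*z)+(z*6))))*(((3*(z+7))+((a+y)*(6*x)))+(((7*x)*(y+3))*((z+y)*(9+9)))))
Step 3: at RRRR: (9+9) -> 18; overall: (((((z+9)*16)+(8+z))+((2+(6*y))+((x*z)+(z*6))))*(((3*(z+7))+((a+y)*(6*x)))+(((7*x)*(y+3))*((z+y)*(9+9))))) -> (((((z+9)*16)+(8+z))+((2+(6*y))+((x*z)+(z*6))))*(((3*(z+7))+((a+y)*(6*x)))+(((7*x)*(y+3))*((z+y)*18))))
Fixed point: (((((z+9)*16)+(8+z))+((2+(6*y))+((x*z)+(z*6))))*(((3*(z+7))+((a+y)*(6*x)))+(((7*x)*(y+3))*((z+y)*18))))

Answer: (((((z+9)*16)+(8+z))+((2+(6*y))+((x*z)+(z*6))))*(((3*(z+7))+((a+y)*(6*x)))+(((7*x)*(y+3))*((z+y)*18))))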